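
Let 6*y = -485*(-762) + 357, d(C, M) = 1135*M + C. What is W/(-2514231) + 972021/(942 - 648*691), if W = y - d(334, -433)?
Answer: -49831107341/20804144089 ≈ -2.3952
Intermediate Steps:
d(C, M) = C + 1135*M
y = 123309/2 (y = (-485*(-762) + 357)/6 = (369570 + 357)/6 = (⅙)*369927 = 123309/2 ≈ 61655.)
W = 1105551/2 (W = 123309/2 - (334 + 1135*(-433)) = 123309/2 - (334 - 491455) = 123309/2 - 1*(-491121) = 123309/2 + 491121 = 1105551/2 ≈ 5.5278e+5)
W/(-2514231) + 972021/(942 - 648*691) = (1105551/2)/(-2514231) + 972021/(942 - 648*691) = (1105551/2)*(-1/2514231) + 972021/(942 - 447768) = -122839/558718 + 972021/(-446826) = -122839/558718 + 972021*(-1/446826) = -122839/558718 - 324007/148942 = -49831107341/20804144089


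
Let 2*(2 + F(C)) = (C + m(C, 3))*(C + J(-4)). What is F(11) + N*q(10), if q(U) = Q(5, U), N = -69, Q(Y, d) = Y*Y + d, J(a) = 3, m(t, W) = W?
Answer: -2319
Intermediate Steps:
Q(Y, d) = d + Y**2 (Q(Y, d) = Y**2 + d = d + Y**2)
q(U) = 25 + U (q(U) = U + 5**2 = U + 25 = 25 + U)
F(C) = -2 + (3 + C)**2/2 (F(C) = -2 + ((C + 3)*(C + 3))/2 = -2 + ((3 + C)*(3 + C))/2 = -2 + (3 + C)**2/2)
F(11) + N*q(10) = (5/2 + (1/2)*11**2 + 3*11) - 69*(25 + 10) = (5/2 + (1/2)*121 + 33) - 69*35 = (5/2 + 121/2 + 33) - 2415 = 96 - 2415 = -2319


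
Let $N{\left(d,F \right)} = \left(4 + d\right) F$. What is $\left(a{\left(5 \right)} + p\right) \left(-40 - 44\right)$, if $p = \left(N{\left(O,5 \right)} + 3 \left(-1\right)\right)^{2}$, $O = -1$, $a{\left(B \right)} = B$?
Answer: $-12516$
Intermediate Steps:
$N{\left(d,F \right)} = F \left(4 + d\right)$
$p = 144$ ($p = \left(5 \left(4 - 1\right) + 3 \left(-1\right)\right)^{2} = \left(5 \cdot 3 - 3\right)^{2} = \left(15 - 3\right)^{2} = 12^{2} = 144$)
$\left(a{\left(5 \right)} + p\right) \left(-40 - 44\right) = \left(5 + 144\right) \left(-40 - 44\right) = 149 \left(-84\right) = -12516$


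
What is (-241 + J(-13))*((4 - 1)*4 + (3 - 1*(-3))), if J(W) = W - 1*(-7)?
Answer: -4446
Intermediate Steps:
J(W) = 7 + W (J(W) = W + 7 = 7 + W)
(-241 + J(-13))*((4 - 1)*4 + (3 - 1*(-3))) = (-241 + (7 - 13))*((4 - 1)*4 + (3 - 1*(-3))) = (-241 - 6)*(3*4 + (3 + 3)) = -247*(12 + 6) = -247*18 = -4446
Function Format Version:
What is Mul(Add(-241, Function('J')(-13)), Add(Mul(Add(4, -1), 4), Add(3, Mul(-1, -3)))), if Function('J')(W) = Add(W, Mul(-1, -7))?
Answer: -4446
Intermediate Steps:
Function('J')(W) = Add(7, W) (Function('J')(W) = Add(W, 7) = Add(7, W))
Mul(Add(-241, Function('J')(-13)), Add(Mul(Add(4, -1), 4), Add(3, Mul(-1, -3)))) = Mul(Add(-241, Add(7, -13)), Add(Mul(Add(4, -1), 4), Add(3, Mul(-1, -3)))) = Mul(Add(-241, -6), Add(Mul(3, 4), Add(3, 3))) = Mul(-247, Add(12, 6)) = Mul(-247, 18) = -4446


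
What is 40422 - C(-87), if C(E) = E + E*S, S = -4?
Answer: 40161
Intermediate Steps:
C(E) = -3*E (C(E) = E + E*(-4) = E - 4*E = -3*E)
40422 - C(-87) = 40422 - (-3)*(-87) = 40422 - 1*261 = 40422 - 261 = 40161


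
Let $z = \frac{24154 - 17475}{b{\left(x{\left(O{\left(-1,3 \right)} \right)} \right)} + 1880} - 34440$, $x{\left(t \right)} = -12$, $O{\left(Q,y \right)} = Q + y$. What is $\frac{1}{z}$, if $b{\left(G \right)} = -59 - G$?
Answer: $- \frac{1833}{63121841} \approx -2.9039 \cdot 10^{-5}$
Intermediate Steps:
$z = - \frac{63121841}{1833}$ ($z = \frac{24154 - 17475}{\left(-59 - -12\right) + 1880} - 34440 = \frac{6679}{\left(-59 + 12\right) + 1880} - 34440 = \frac{6679}{-47 + 1880} - 34440 = \frac{6679}{1833} - 34440 = - \frac{63121841}{1833} \approx -34436.0$)
$\frac{1}{z} = \frac{1}{- \frac{63121841}{1833}} = - \frac{1833}{63121841}$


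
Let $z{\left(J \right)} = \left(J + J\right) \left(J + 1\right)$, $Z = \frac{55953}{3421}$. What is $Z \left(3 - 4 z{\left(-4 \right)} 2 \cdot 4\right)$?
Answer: $- \frac{42804045}{3421} \approx -12512.0$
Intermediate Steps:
$Z = \frac{55953}{3421}$ ($Z = 55953 \cdot \frac{1}{3421} = \frac{55953}{3421} \approx 16.356$)
$z{\left(J \right)} = 2 J \left(1 + J\right)$
$Z \left(3 - 4 z{\left(-4 \right)} 2 \cdot 4\right) = \frac{55953 \left(3 - 4 \cdot 2 \left(-4\right) \left(1 - 4\right) 2 \cdot 4\right)}{3421} = \frac{55953 \left(3 - 4 \cdot 2 \left(-4\right) \left(-3\right) 2 \cdot 4\right)}{3421} = \frac{55953 \left(3 - 4 \cdot 24 \cdot 2 \cdot 4\right)}{3421} = \frac{55953 \left(3 - 4 \cdot 48 \cdot 4\right)}{3421} = \frac{55953 \left(3 - 768\right)}{3421} = \frac{55953}{3421} \left(-765\right) = - \frac{42804045}{3421}$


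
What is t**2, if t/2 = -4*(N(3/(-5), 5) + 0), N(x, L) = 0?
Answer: 0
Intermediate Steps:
t = 0 (t = 2*(-4*(0 + 0)) = 2*(-4*0) = 2*0 = 0)
t**2 = 0**2 = 0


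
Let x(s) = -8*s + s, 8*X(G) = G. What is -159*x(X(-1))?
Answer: -1113/8 ≈ -139.13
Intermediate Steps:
X(G) = G/8
x(s) = -7*s
-159*x(X(-1)) = -(-1113)*(⅛)*(-1) = -(-1113)*(-1)/8 = -159*7/8 = -1113/8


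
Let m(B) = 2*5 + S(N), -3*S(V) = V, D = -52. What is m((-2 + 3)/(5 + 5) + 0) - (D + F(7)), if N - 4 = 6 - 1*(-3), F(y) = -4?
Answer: 185/3 ≈ 61.667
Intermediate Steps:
N = 13 (N = 4 + (6 - 1*(-3)) = 4 + (6 + 3) = 4 + 9 = 13)
S(V) = -V/3
m(B) = 17/3 (m(B) = 2*5 - 1/3*13 = 10 - 13/3 = 17/3)
m((-2 + 3)/(5 + 5) + 0) - (D + F(7)) = 17/3 - (-52 - 4) = 17/3 - 1*(-56) = 17/3 + 56 = 185/3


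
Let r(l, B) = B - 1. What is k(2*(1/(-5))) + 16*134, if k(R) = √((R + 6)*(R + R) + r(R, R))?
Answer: 2144 + 7*I*√3/5 ≈ 2144.0 + 2.4249*I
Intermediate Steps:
r(l, B) = -1 + B
k(R) = √(-1 + R + 2*R*(6 + R)) (k(R) = √((R + 6)*(R + R) + (-1 + R)) = √((6 + R)*(2*R) + (-1 + R)) = √(2*R*(6 + R) + (-1 + R)) = √(-1 + R + 2*R*(6 + R)))
k(2*(1/(-5))) + 16*134 = √(-1 + 2*(2*(1/(-5)))² + 13*(2*(1/(-5)))) + 16*134 = √(-1 + 2*(2*(1*(-⅕)))² + 13*(2*(1*(-⅕)))) + 2144 = √(-1 + 2*(2*(-⅕))² + 13*(2*(-⅕))) + 2144 = √(-1 + 2*(-⅖)² + 13*(-⅖)) + 2144 = √(-1 + 2*(4/25) - 26/5) + 2144 = √(-1 + 8/25 - 26/5) + 2144 = √(-147/25) + 2144 = 7*I*√3/5 + 2144 = 2144 + 7*I*√3/5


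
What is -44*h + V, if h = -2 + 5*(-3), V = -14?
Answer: 734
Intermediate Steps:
h = -17 (h = -2 - 15 = -17)
-44*h + V = -44*(-17) - 14 = 748 - 14 = 734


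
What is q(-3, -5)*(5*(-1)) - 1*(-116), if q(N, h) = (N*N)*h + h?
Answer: 366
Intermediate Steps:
q(N, h) = h + h*N² (q(N, h) = N²*h + h = h*N² + h = h + h*N²)
q(-3, -5)*(5*(-1)) - 1*(-116) = (-5*(1 + (-3)²))*(5*(-1)) - 1*(-116) = -5*(1 + 9)*(-5) + 116 = -5*10*(-5) + 116 = -50*(-5) + 116 = 250 + 116 = 366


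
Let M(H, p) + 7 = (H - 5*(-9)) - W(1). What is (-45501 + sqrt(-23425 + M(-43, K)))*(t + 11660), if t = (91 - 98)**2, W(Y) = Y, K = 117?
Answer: -532771209 + 11709*I*sqrt(23431) ≈ -5.3277e+8 + 1.7923e+6*I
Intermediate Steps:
M(H, p) = 37 + H (M(H, p) = -7 + ((H - 5*(-9)) - 1*1) = -7 + ((H + 45) - 1) = -7 + ((45 + H) - 1) = -7 + (44 + H) = 37 + H)
t = 49 (t = (-7)**2 = 49)
(-45501 + sqrt(-23425 + M(-43, K)))*(t + 11660) = (-45501 + sqrt(-23425 + (37 - 43)))*(49 + 11660) = (-45501 + sqrt(-23425 - 6))*11709 = (-45501 + sqrt(-23431))*11709 = (-45501 + I*sqrt(23431))*11709 = -532771209 + 11709*I*sqrt(23431)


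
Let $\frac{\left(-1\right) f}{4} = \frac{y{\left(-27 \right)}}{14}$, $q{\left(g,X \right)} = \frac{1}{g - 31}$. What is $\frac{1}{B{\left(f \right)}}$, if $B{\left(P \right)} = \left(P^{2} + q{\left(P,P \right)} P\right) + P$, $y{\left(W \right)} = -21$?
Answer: $\frac{25}{1044} \approx 0.023946$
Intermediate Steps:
$q{\left(g,X \right)} = \frac{1}{-31 + g}$
$f = 6$ ($f = - 4 \left(- \frac{21}{14}\right) = - 4 \left(\left(-21\right) \frac{1}{14}\right) = \left(-4\right) \left(- \frac{3}{2}\right) = 6$)
$B{\left(P \right)} = P + P^{2} + \frac{P}{-31 + P}$ ($B{\left(P \right)} = \left(P^{2} + \frac{P}{-31 + P}\right) + P = P + P^{2} + \frac{P}{-31 + P}$)
$\frac{1}{B{\left(f \right)}} = \frac{1}{6 \frac{1}{-31 + 6} \left(1 + \left(1 + 6\right) \left(-31 + 6\right)\right)} = \frac{1}{6 \frac{1}{-25} \left(1 + 7 \left(-25\right)\right)} = \frac{1}{6 \left(- \frac{1}{25}\right) \left(1 - 175\right)} = \frac{1}{6 \left(- \frac{1}{25}\right) \left(-174\right)} = \frac{1}{\frac{1044}{25}} = \frac{25}{1044}$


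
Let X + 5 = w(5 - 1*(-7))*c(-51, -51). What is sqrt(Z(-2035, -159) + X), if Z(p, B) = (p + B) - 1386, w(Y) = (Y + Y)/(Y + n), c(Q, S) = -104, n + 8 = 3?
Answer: I*sqrt(193137)/7 ≈ 62.782*I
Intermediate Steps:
n = -5 (n = -8 + 3 = -5)
w(Y) = 2*Y/(-5 + Y) (w(Y) = (Y + Y)/(Y - 5) = (2*Y)/(-5 + Y) = 2*Y/(-5 + Y))
Z(p, B) = -1386 + B + p (Z(p, B) = (B + p) - 1386 = -1386 + B + p)
X = -2531/7 (X = -5 + (2*(5 - 1*(-7))/(-5 + (5 - 1*(-7))))*(-104) = -5 + (2*(5 + 7)/(-5 + (5 + 7)))*(-104) = -5 + (2*12/(-5 + 12))*(-104) = -5 + (2*12/7)*(-104) = -5 + (2*12*(1/7))*(-104) = -5 + (24/7)*(-104) = -5 - 2496/7 = -2531/7 ≈ -361.57)
sqrt(Z(-2035, -159) + X) = sqrt((-1386 - 159 - 2035) - 2531/7) = sqrt(-3580 - 2531/7) = sqrt(-27591/7) = I*sqrt(193137)/7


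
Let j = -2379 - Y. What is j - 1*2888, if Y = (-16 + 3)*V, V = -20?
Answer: -5527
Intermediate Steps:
Y = 260 (Y = (-16 + 3)*(-20) = -13*(-20) = 260)
j = -2639 (j = -2379 - 1*260 = -2379 - 260 = -2639)
j - 1*2888 = -2639 - 1*2888 = -2639 - 2888 = -5527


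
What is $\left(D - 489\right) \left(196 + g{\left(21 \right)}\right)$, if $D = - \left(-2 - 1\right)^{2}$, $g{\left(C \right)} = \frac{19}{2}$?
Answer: $-102339$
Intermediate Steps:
$g{\left(C \right)} = \frac{19}{2}$ ($g{\left(C \right)} = 19 \cdot \frac{1}{2} = \frac{19}{2}$)
$D = -9$ ($D = - \left(-3\right)^{2} = \left(-1\right) 9 = -9$)
$\left(D - 489\right) \left(196 + g{\left(21 \right)}\right) = \left(-9 - 489\right) \left(196 + \frac{19}{2}\right) = \left(-498\right) \frac{411}{2} = -102339$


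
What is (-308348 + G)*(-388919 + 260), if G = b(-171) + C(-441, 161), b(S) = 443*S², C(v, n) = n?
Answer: -4914816922584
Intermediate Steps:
G = 12953924 (G = 443*(-171)² + 161 = 443*29241 + 161 = 12953763 + 161 = 12953924)
(-308348 + G)*(-388919 + 260) = (-308348 + 12953924)*(-388919 + 260) = 12645576*(-388659) = -4914816922584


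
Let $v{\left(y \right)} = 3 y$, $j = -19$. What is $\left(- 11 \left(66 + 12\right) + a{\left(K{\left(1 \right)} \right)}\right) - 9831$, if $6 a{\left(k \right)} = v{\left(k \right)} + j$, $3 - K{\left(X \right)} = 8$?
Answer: $- \frac{32084}{3} \approx -10695.0$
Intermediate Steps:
$K{\left(X \right)} = -5$ ($K{\left(X \right)} = 3 - 8 = -5$)
$a{\left(k \right)} = - \frac{19}{6} + \frac{k}{2}$ ($a{\left(k \right)} = \frac{3 k - 19}{6} = \frac{-19 + 3 k}{6} = - \frac{19}{6} + \frac{k}{2}$)
$\left(- 11 \left(66 + 12\right) + a{\left(K{\left(1 \right)} \right)}\right) - 9831 = \left(- 11 \left(66 + 12\right) + \left(- \frac{19}{6} + \frac{1}{2} \left(-5\right)\right)\right) - 9831 = \left(\left(-11\right) 78 - \frac{17}{3}\right) - 9831 = \left(-858 - \frac{17}{3}\right) - 9831 = - \frac{2591}{3} - 9831 = - \frac{32084}{3}$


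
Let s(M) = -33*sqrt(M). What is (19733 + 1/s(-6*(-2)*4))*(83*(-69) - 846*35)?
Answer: -697305021 + 11779*sqrt(3)/132 ≈ -6.9731e+8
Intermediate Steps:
(19733 + 1/s(-6*(-2)*4))*(83*(-69) - 846*35) = (19733 + 1/(-33*2*(2*sqrt(3))))*(83*(-69) - 846*35) = (19733 + 1/(-33*4*sqrt(3)))*(-5727 - 29610) = (19733 + 1/(-132*sqrt(3)))*(-35337) = (19733 - sqrt(3)/396)*(-35337) = -697305021 + 11779*sqrt(3)/132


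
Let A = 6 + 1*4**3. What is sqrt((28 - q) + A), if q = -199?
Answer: 3*sqrt(33) ≈ 17.234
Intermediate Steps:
A = 70 (A = 6 + 1*64 = 6 + 64 = 70)
sqrt((28 - q) + A) = sqrt((28 - 1*(-199)) + 70) = sqrt((28 + 199) + 70) = sqrt(227 + 70) = sqrt(297) = 3*sqrt(33)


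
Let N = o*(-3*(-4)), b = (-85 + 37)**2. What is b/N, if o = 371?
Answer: 192/371 ≈ 0.51752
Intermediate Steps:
b = 2304 (b = (-48)**2 = 2304)
N = 4452 (N = 371*(-3*(-4)) = 371*12 = 4452)
b/N = 2304/4452 = 2304*(1/4452) = 192/371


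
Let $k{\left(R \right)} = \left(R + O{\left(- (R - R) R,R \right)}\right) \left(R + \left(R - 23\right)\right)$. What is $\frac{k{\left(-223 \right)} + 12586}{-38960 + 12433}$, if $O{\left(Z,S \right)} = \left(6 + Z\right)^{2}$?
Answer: $- \frac{100289}{26527} \approx -3.7806$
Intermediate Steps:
$k{\left(R \right)} = \left(-23 + 2 R\right) \left(36 + R\right)$ ($k{\left(R \right)} = \left(R + \left(6 + - (R - R) R\right)^{2}\right) \left(R + \left(R - 23\right)\right) = \left(R + \left(6 + \left(-1\right) 0 R\right)^{2}\right) \left(R + \left(-23 + R\right)\right) = \left(R + \left(6 + 0 R\right)^{2}\right) \left(-23 + 2 R\right) = \left(R + \left(6 + 0\right)^{2}\right) \left(-23 + 2 R\right) = \left(R + 6^{2}\right) \left(-23 + 2 R\right) = \left(R + 36\right) \left(-23 + 2 R\right) = \left(36 + R\right) \left(-23 + 2 R\right) = \left(-23 + 2 R\right) \left(36 + R\right)$)
$\frac{k{\left(-223 \right)} + 12586}{-38960 + 12433} = \frac{\left(-828 + 2 \left(-223\right)^{2} + 49 \left(-223\right)\right) + 12586}{-38960 + 12433} = \frac{\left(-828 + 2 \cdot 49729 - 10927\right) + 12586}{-26527} = \left(\left(-828 + 99458 - 10927\right) + 12586\right) \left(- \frac{1}{26527}\right) = \left(87703 + 12586\right) \left(- \frac{1}{26527}\right) = 100289 \left(- \frac{1}{26527}\right) = - \frac{100289}{26527}$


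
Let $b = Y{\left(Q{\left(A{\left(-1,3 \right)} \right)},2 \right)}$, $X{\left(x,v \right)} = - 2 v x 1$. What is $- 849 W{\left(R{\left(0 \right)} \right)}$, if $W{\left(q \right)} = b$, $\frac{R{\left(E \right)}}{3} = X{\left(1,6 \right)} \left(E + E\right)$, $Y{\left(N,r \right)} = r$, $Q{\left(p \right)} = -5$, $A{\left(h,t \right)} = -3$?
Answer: $-1698$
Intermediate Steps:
$X{\left(x,v \right)} = - 2 v x$
$R{\left(E \right)} = - 72 E$ ($R{\left(E \right)} = 3 \left(-2\right) 6 \cdot 1 \left(E + E\right) = 3 \left(- 12 \cdot 2 E\right) = 3 \left(- 24 E\right) = - 72 E$)
$b = 2$
$W{\left(q \right)} = 2$
$- 849 W{\left(R{\left(0 \right)} \right)} = \left(-849\right) 2 = -1698$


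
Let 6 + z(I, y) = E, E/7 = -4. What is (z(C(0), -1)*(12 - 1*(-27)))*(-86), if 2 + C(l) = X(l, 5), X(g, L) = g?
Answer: 114036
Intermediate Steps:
C(l) = -2 + l
E = -28 (E = 7*(-4) = -28)
z(I, y) = -34 (z(I, y) = -6 - 28 = -34)
(z(C(0), -1)*(12 - 1*(-27)))*(-86) = -34*(12 - 1*(-27))*(-86) = -34*(12 + 27)*(-86) = -34*39*(-86) = -1326*(-86) = 114036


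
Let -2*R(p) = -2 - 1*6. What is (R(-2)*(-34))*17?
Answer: -2312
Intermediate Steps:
R(p) = 4 (R(p) = -(-2 - 1*6)/2 = -(-2 - 6)/2 = -½*(-8) = 4)
(R(-2)*(-34))*17 = (4*(-34))*17 = -136*17 = -2312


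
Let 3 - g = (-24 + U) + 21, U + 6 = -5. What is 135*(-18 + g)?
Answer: -135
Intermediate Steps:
U = -11 (U = -6 - 5 = -11)
g = 17 (g = 3 - ((-24 - 11) + 21) = 3 - (-35 + 21) = 3 - 1*(-14) = 3 + 14 = 17)
135*(-18 + g) = 135*(-18 + 17) = 135*(-1) = -135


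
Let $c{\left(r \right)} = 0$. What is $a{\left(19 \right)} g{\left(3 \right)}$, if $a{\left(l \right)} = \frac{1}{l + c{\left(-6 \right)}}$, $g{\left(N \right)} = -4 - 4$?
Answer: $- \frac{8}{19} \approx -0.42105$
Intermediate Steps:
$g{\left(N \right)} = -8$ ($g{\left(N \right)} = -4 - 4 = -8$)
$a{\left(l \right)} = \frac{1}{l}$ ($a{\left(l \right)} = \frac{1}{l + 0} = \frac{1}{l}$)
$a{\left(19 \right)} g{\left(3 \right)} = \frac{1}{19} \left(-8\right) = - \frac{8}{19}$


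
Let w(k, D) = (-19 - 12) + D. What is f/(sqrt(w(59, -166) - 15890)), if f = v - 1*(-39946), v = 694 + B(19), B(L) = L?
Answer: -40659*I*sqrt(16087)/16087 ≈ -320.57*I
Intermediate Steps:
w(k, D) = -31 + D
v = 713 (v = 694 + 19 = 713)
f = 40659 (f = 713 - 1*(-39946) = 713 + 39946 = 40659)
f/(sqrt(w(59, -166) - 15890)) = 40659/(sqrt((-31 - 166) - 15890)) = 40659/(sqrt(-197 - 15890)) = 40659/(sqrt(-16087)) = 40659/((I*sqrt(16087))) = 40659*(-I*sqrt(16087)/16087) = -40659*I*sqrt(16087)/16087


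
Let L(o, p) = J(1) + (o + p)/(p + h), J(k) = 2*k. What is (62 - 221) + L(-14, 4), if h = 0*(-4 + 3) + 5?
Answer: -1423/9 ≈ -158.11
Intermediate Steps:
h = 5 (h = 0*(-1) + 5 = 0 + 5 = 5)
L(o, p) = 2 + (o + p)/(5 + p) (L(o, p) = 2*1 + (o + p)/(p + 5) = 2 + (o + p)/(5 + p))
(62 - 221) + L(-14, 4) = (62 - 221) + (10 - 14 + 3*4)/(5 + 4) = -159 + (10 - 14 + 12)/9 = -159 + (⅑)*8 = -159 + 8/9 = -1423/9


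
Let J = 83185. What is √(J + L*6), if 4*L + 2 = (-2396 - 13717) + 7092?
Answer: √278602/2 ≈ 263.91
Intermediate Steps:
L = -9023/4 (L = -½ + ((-2396 - 13717) + 7092)/4 = -½ + (-16113 + 7092)/4 = -½ + (¼)*(-9021) = -½ - 9021/4 = -9023/4 ≈ -2255.8)
√(J + L*6) = √(83185 - 9023/4*6) = √(83185 - 27069/2) = √(139301/2) = √278602/2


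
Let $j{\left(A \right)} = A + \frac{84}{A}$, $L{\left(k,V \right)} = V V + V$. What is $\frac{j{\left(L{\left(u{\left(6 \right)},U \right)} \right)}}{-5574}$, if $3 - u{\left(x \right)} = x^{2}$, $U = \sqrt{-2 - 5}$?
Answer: $\frac{- 7 i + 9 \sqrt{7}}{2787 \left(\sqrt{7} - i\right)} \approx 0.0031396 + 0.00023733 i$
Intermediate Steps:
$U = i \sqrt{7}$ ($U = \sqrt{-7} = i \sqrt{7} \approx 2.6458 i$)
$u{\left(x \right)} = 3 - x^{2}$
$L{\left(k,V \right)} = V + V^{2}$ ($L{\left(k,V \right)} = V^{2} + V = V + V^{2}$)
$\frac{j{\left(L{\left(u{\left(6 \right)},U \right)} \right)}}{-5574} = \frac{i \sqrt{7} \left(1 + i \sqrt{7}\right) + \frac{84}{i \sqrt{7} \left(1 + i \sqrt{7}\right)}}{-5574} = \left(i \sqrt{7} \left(1 + i \sqrt{7}\right) + \frac{84}{i \sqrt{7} \left(1 + i \sqrt{7}\right)}\right) \left(- \frac{1}{5574}\right) = \left(i \sqrt{7} \left(1 + i \sqrt{7}\right) + 84 \left(- \frac{i \sqrt{7}}{7 \left(1 + i \sqrt{7}\right)}\right)\right) \left(- \frac{1}{5574}\right) = \left(i \sqrt{7} \left(1 + i \sqrt{7}\right) - \frac{12 i \sqrt{7}}{1 + i \sqrt{7}}\right) \left(- \frac{1}{5574}\right) = - \frac{i \sqrt{7} \left(1 + i \sqrt{7}\right)}{5574} + \frac{2 i \sqrt{7}}{929 \left(1 + i \sqrt{7}\right)}$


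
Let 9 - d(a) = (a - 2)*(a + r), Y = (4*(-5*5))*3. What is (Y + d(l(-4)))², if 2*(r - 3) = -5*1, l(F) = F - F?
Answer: 84100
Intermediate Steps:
l(F) = 0
r = ½ (r = 3 + (-5*1)/2 = 3 + (½)*(-5) = 3 - 5/2 = ½ ≈ 0.50000)
Y = -300 (Y = (4*(-25))*3 = -100*3 = -300)
d(a) = 9 - (½ + a)*(-2 + a) (d(a) = 9 - (a - 2)*(a + ½) = 9 - (-2 + a)*(½ + a) = 9 - (½ + a)*(-2 + a))
(Y + d(l(-4)))² = (-300 + (10 - 1*0² + (3/2)*0))² = (-300 + (10 - 1*0 + 0))² = (-300 + (10 + 0 + 0))² = (-300 + 10)² = (-290)² = 84100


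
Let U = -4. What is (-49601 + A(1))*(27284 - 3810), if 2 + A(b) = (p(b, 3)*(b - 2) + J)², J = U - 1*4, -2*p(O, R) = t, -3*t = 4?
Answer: -10463558974/9 ≈ -1.1626e+9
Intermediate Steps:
t = -4/3 (t = -⅓*4 = -4/3 ≈ -1.3333)
p(O, R) = ⅔ (p(O, R) = -½*(-4/3) = ⅔)
J = -8 (J = -4 - 1*4 = -4 - 4 = -8)
A(b) = -2 + (-28/3 + 2*b/3)² (A(b) = -2 + (2*(b - 2)/3 - 8)² = -2 + (2*(-2 + b)/3 - 8)² = -2 + ((-4/3 + 2*b/3) - 8)² = -2 + (-28/3 + 2*b/3)²)
(-49601 + A(1))*(27284 - 3810) = (-49601 + (-2 + 4*(-14 + 1)²/9))*(27284 - 3810) = (-49601 + (-2 + (4/9)*(-13)²))*23474 = (-49601 + (-2 + (4/9)*169))*23474 = (-49601 + (-2 + 676/9))*23474 = (-49601 + 658/9)*23474 = -445751/9*23474 = -10463558974/9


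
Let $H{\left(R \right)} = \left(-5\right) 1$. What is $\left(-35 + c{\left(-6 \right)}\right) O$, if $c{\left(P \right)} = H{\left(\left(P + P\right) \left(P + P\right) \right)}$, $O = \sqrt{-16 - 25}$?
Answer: $- 40 i \sqrt{41} \approx - 256.13 i$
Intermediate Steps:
$O = i \sqrt{41}$ ($O = \sqrt{-41} = i \sqrt{41} \approx 6.4031 i$)
$H{\left(R \right)} = -5$
$c{\left(P \right)} = -5$
$\left(-35 + c{\left(-6 \right)}\right) O = \left(-35 - 5\right) i \sqrt{41} = - 40 i \sqrt{41}$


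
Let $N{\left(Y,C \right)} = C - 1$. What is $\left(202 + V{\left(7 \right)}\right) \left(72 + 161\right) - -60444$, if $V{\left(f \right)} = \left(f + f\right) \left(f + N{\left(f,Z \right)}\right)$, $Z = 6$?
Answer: $146654$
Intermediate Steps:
$N{\left(Y,C \right)} = -1 + C$ ($N{\left(Y,C \right)} = C - 1 = -1 + C$)
$V{\left(f \right)} = 2 f \left(5 + f\right)$ ($V{\left(f \right)} = \left(f + f\right) \left(f + \left(-1 + 6\right)\right) = 2 f \left(f + 5\right) = 2 f \left(5 + f\right)$)
$\left(202 + V{\left(7 \right)}\right) \left(72 + 161\right) - -60444 = \left(202 + 2 \cdot 7 \left(5 + 7\right)\right) \left(72 + 161\right) - -60444 = \left(202 + 2 \cdot 7 \cdot 12\right) 233 + 60444 = \left(202 + 168\right) 233 + 60444 = 370 \cdot 233 + 60444 = 86210 + 60444 = 146654$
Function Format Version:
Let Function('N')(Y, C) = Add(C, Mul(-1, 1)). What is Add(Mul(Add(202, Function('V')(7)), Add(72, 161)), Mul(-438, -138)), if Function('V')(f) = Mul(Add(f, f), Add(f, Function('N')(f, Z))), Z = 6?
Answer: 146654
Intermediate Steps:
Function('N')(Y, C) = Add(-1, C) (Function('N')(Y, C) = Add(C, -1) = Add(-1, C))
Function('V')(f) = Mul(2, f, Add(5, f)) (Function('V')(f) = Mul(Add(f, f), Add(f, Add(-1, 6))) = Mul(Mul(2, f), Add(f, 5)) = Mul(Mul(2, f), Add(5, f)) = Mul(2, f, Add(5, f)))
Add(Mul(Add(202, Function('V')(7)), Add(72, 161)), Mul(-438, -138)) = Add(Mul(Add(202, Mul(2, 7, Add(5, 7))), Add(72, 161)), Mul(-438, -138)) = Add(Mul(Add(202, Mul(2, 7, 12)), 233), 60444) = Add(Mul(Add(202, 168), 233), 60444) = Add(Mul(370, 233), 60444) = Add(86210, 60444) = 146654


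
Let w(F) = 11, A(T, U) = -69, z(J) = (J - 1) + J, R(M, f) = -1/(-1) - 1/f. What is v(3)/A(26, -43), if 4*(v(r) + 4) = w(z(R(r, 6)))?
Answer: 5/276 ≈ 0.018116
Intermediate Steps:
R(M, f) = 1 - 1/f (R(M, f) = -1*(-1) - 1/f = 1 - 1/f)
z(J) = -1 + 2*J (z(J) = (-1 + J) + J = -1 + 2*J)
v(r) = -5/4 (v(r) = -4 + (¼)*11 = -4 + 11/4 = -5/4)
v(3)/A(26, -43) = -5/4/(-69) = -5/4*(-1/69) = 5/276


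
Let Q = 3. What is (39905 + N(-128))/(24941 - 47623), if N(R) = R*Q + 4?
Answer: -39525/22682 ≈ -1.7426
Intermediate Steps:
N(R) = 4 + 3*R (N(R) = R*3 + 4 = 3*R + 4 = 4 + 3*R)
(39905 + N(-128))/(24941 - 47623) = (39905 + (4 + 3*(-128)))/(24941 - 47623) = (39905 + (4 - 384))/(-22682) = (39905 - 380)*(-1/22682) = 39525*(-1/22682) = -39525/22682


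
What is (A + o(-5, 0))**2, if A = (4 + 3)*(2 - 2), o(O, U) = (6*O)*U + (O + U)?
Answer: 25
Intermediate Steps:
o(O, U) = O + U + 6*O*U (o(O, U) = 6*O*U + (O + U) = O + U + 6*O*U)
A = 0 (A = 7*0 = 0)
(A + o(-5, 0))**2 = (0 + (-5 + 0 + 6*(-5)*0))**2 = (0 + (-5 + 0 + 0))**2 = (0 - 5)**2 = (-5)**2 = 25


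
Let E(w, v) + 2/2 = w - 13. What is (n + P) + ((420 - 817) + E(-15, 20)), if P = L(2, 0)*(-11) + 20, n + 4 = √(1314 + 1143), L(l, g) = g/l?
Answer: -410 + 3*√273 ≈ -360.43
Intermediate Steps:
E(w, v) = -14 + w (E(w, v) = -1 + (w - 13) = -1 + (-13 + w) = -14 + w)
n = -4 + 3*√273 (n = -4 + √(1314 + 1143) = -4 + √2457 = -4 + 3*√273 ≈ 45.568)
P = 20 (P = (0/2)*(-11) + 20 = (0*(½))*(-11) + 20 = 0*(-11) + 20 = 0 + 20 = 20)
(n + P) + ((420 - 817) + E(-15, 20)) = ((-4 + 3*√273) + 20) + ((420 - 817) + (-14 - 15)) = (16 + 3*√273) + (-397 - 29) = (16 + 3*√273) - 426 = -410 + 3*√273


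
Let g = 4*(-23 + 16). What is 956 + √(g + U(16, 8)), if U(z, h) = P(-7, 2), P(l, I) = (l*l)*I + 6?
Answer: 956 + 2*√19 ≈ 964.72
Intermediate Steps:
g = -28 (g = 4*(-7) = -28)
P(l, I) = 6 + I*l² (P(l, I) = l²*I + 6 = I*l² + 6 = 6 + I*l²)
U(z, h) = 104 (U(z, h) = 6 + 2*(-7)² = 6 + 2*49 = 6 + 98 = 104)
956 + √(g + U(16, 8)) = 956 + √(-28 + 104) = 956 + √76 = 956 + 2*√19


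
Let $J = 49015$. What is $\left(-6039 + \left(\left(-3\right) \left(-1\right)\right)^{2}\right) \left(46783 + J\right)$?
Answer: $-577661940$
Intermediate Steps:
$\left(-6039 + \left(\left(-3\right) \left(-1\right)\right)^{2}\right) \left(46783 + J\right) = \left(-6039 + \left(\left(-3\right) \left(-1\right)\right)^{2}\right) \left(46783 + 49015\right) = \left(-6039 + 3^{2}\right) 95798 = \left(-6039 + 9\right) 95798 = \left(-6030\right) 95798 = -577661940$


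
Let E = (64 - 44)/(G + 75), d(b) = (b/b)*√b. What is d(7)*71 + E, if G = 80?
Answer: 4/31 + 71*√7 ≈ 187.98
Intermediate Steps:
d(b) = √b (d(b) = 1*√b = √b)
E = 4/31 (E = (64 - 44)/(80 + 75) = 20/155 = 20*(1/155) = 4/31 ≈ 0.12903)
d(7)*71 + E = √7*71 + 4/31 = 71*√7 + 4/31 = 4/31 + 71*√7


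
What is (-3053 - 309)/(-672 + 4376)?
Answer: -1681/1852 ≈ -0.90767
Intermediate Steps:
(-3053 - 309)/(-672 + 4376) = -3362/3704 = -3362*1/3704 = -1681/1852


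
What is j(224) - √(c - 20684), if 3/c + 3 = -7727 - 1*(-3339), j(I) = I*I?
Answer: 50176 - 11*I*√3295915337/4391 ≈ 50176.0 - 143.82*I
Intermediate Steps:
j(I) = I²
c = -3/4391 (c = 3/(-3 + (-7727 - 1*(-3339))) = 3/(-3 + (-7727 + 3339)) = 3/(-3 - 4388) = 3/(-4391) = 3*(-1/4391) = -3/4391 ≈ -0.00068322)
j(224) - √(c - 20684) = 224² - √(-3/4391 - 20684) = 50176 - √(-90823447/4391) = 50176 - 11*I*√3295915337/4391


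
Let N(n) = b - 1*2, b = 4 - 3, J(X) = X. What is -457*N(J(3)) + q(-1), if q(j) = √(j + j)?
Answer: 457 + I*√2 ≈ 457.0 + 1.4142*I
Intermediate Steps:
b = 1
q(j) = √2*√j (q(j) = √(2*j) = √2*√j)
N(n) = -1 (N(n) = 1 - 1*2 = 1 - 2 = -1)
-457*N(J(3)) + q(-1) = -457*(-1) + √2*√(-1) = 457 + √2*I = 457 + I*√2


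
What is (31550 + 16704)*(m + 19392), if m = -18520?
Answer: 42077488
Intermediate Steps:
(31550 + 16704)*(m + 19392) = (31550 + 16704)*(-18520 + 19392) = 48254*872 = 42077488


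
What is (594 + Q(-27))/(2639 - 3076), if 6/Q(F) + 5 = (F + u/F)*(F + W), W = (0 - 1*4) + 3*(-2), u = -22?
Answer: -7729209/5686244 ≈ -1.3593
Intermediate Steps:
W = -10 (W = (0 - 4) - 6 = -4 - 6 = -10)
Q(F) = 6/(-5 + (-10 + F)*(F - 22/F)) (Q(F) = 6/(-5 + (F - 22/F)*(F - 10)) = 6/(-5 + (F - 22/F)*(-10 + F)) = 6/(-5 + (-10 + F)*(F - 22/F)))
(594 + Q(-27))/(2639 - 3076) = (594 + 6*(-27)/(220 + (-27)³ - 27*(-27) - 10*(-27)²))/(2639 - 3076) = (594 + 6*(-27)/(220 - 19683 + 729 - 10*729))/(-437) = (594 + 6*(-27)/(220 - 19683 + 729 - 7290))*(-1/437) = (594 + 6*(-27)/(-26024))*(-1/437) = (594 + 6*(-27)*(-1/26024))*(-1/437) = (594 + 81/13012)*(-1/437) = (7729209/13012)*(-1/437) = -7729209/5686244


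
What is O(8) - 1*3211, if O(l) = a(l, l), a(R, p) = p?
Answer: -3203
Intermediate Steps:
O(l) = l
O(8) - 1*3211 = 8 - 1*3211 = 8 - 3211 = -3203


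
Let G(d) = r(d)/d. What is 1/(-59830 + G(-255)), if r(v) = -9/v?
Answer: -7225/432271751 ≈ -1.6714e-5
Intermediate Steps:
G(d) = -9/d² (G(d) = (-9/d)/d = -9/d²)
1/(-59830 + G(-255)) = 1/(-59830 - 9/(-255)²) = 1/(-59830 - 9*1/65025) = 1/(-59830 - 1/7225) = 1/(-432271751/7225) = -7225/432271751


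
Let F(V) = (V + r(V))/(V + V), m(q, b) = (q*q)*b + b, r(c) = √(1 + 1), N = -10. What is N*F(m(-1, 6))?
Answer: -5 - 5*√2/12 ≈ -5.5893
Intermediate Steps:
r(c) = √2
m(q, b) = b + b*q² (m(q, b) = q²*b + b = b*q² + b = b + b*q²)
F(V) = (V + √2)/(2*V) (F(V) = (V + √2)/(V + V) = (V + √2)/((2*V)) = (V + √2)*(1/(2*V)) = (V + √2)/(2*V))
N*F(m(-1, 6)) = -5*(6*(1 + (-1)²) + √2)/(6*(1 + (-1)²)) = -5*(6*(1 + 1) + √2)/(6*(1 + 1)) = -5*(6*2 + √2)/(6*2) = -5*(12 + √2)/12 = -10*(½ + √2/24) = -5 - 5*√2/12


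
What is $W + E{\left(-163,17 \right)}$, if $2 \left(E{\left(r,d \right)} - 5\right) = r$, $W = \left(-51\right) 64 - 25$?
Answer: $- \frac{6731}{2} \approx -3365.5$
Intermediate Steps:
$W = -3289$ ($W = -3264 - 25 = -3289$)
$E{\left(r,d \right)} = 5 + \frac{r}{2}$
$W + E{\left(-163,17 \right)} = -3289 + \left(5 + \frac{1}{2} \left(-163\right)\right) = -3289 + \left(5 - \frac{163}{2}\right) = -3289 - \frac{153}{2} = - \frac{6731}{2}$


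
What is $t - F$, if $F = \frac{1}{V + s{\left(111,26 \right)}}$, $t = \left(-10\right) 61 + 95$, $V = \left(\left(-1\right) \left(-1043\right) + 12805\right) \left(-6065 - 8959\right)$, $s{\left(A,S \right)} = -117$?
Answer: $- \frac{107147021534}{208052469} \approx -515.0$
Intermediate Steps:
$V = -208052352$ ($V = \left(1043 + 12805\right) \left(-15024\right) = 13848 \left(-15024\right) = -208052352$)
$t = -515$ ($t = -610 + 95 = -515$)
$F = - \frac{1}{208052469}$ ($F = \frac{1}{-208052352 - 117} = \frac{1}{-208052469} = - \frac{1}{208052469} \approx -4.8065 \cdot 10^{-9}$)
$t - F = -515 - - \frac{1}{208052469} = -515 + \frac{1}{208052469} = - \frac{107147021534}{208052469}$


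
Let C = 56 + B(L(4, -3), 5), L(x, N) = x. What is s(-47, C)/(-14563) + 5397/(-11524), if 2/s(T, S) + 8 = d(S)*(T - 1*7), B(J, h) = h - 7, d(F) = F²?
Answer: -1547093719643/3303447852208 ≈ -0.46833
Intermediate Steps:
B(J, h) = -7 + h
C = 54 (C = 56 + (-7 + 5) = 56 - 2 = 54)
s(T, S) = 2/(-8 + S²*(-7 + T)) (s(T, S) = 2/(-8 + S²*(T - 1*7)) = 2/(-8 + S²*(T - 7)) = 2/(-8 + S²*(-7 + T)))
s(-47, C)/(-14563) + 5397/(-11524) = (2/(-8 - 7*54² - 47*54²))/(-14563) + 5397/(-11524) = (2/(-8 - 7*2916 - 47*2916))*(-1/14563) + 5397*(-1/11524) = (2/(-8 - 20412 - 137052))*(-1/14563) - 5397/11524 = (2/(-157472))*(-1/14563) - 5397/11524 = (2*(-1/157472))*(-1/14563) - 5397/11524 = -1/78736*(-1/14563) - 5397/11524 = 1/1146632368 - 5397/11524 = -1547093719643/3303447852208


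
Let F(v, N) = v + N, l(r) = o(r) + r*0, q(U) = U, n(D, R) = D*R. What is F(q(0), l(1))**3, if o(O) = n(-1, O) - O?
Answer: -8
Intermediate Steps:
o(O) = -2*O (o(O) = -O - O = -2*O)
l(r) = -2*r (l(r) = -2*r + r*0 = -2*r + 0 = -2*r)
F(v, N) = N + v
F(q(0), l(1))**3 = (-2*1 + 0)**3 = (-2 + 0)**3 = (-2)**3 = -8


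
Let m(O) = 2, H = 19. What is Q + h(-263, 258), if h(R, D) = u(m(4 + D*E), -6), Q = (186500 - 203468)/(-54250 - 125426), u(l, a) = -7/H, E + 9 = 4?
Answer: -11135/40641 ≈ -0.27398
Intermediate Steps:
E = -5 (E = -9 + 4 = -5)
u(l, a) = -7/19
Q = 202/2139 (Q = -16968/(-179676) = -16968*(-1/179676) = 202/2139 ≈ 0.094437)
h(R, D) = -7/19
Q + h(-263, 258) = 202/2139 - 7/19 = -11135/40641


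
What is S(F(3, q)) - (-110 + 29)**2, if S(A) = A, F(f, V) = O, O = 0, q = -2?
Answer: -6561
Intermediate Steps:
F(f, V) = 0
S(F(3, q)) - (-110 + 29)**2 = 0 - (-110 + 29)**2 = 0 - 1*(-81)**2 = 0 - 1*6561 = 0 - 6561 = -6561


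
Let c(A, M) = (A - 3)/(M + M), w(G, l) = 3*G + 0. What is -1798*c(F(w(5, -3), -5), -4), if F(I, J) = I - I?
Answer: -2697/4 ≈ -674.25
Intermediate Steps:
w(G, l) = 3*G
F(I, J) = 0
c(A, M) = (-3 + A)/(2*M) (c(A, M) = (-3 + A)/((2*M)) = (-3 + A)*(1/(2*M)) = (-3 + A)/(2*M))
-1798*c(F(w(5, -3), -5), -4) = -899*(-3 + 0)/(-4) = -899*(-1)*(-3)/4 = -1798*3/8 = -2697/4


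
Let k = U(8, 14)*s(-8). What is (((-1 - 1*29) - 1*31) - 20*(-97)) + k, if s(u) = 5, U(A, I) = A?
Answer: 1919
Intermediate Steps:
k = 40 (k = 8*5 = 40)
(((-1 - 1*29) - 1*31) - 20*(-97)) + k = (((-1 - 1*29) - 1*31) - 20*(-97)) + 40 = (((-1 - 29) - 31) + 1940) + 40 = ((-30 - 31) + 1940) + 40 = (-61 + 1940) + 40 = 1879 + 40 = 1919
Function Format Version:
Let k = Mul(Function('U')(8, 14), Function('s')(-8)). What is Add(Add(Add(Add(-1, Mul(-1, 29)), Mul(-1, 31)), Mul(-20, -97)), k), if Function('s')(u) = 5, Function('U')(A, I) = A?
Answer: 1919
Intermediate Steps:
k = 40 (k = Mul(8, 5) = 40)
Add(Add(Add(Add(-1, Mul(-1, 29)), Mul(-1, 31)), Mul(-20, -97)), k) = Add(Add(Add(Add(-1, Mul(-1, 29)), Mul(-1, 31)), Mul(-20, -97)), 40) = Add(Add(Add(Add(-1, -29), -31), 1940), 40) = Add(Add(Add(-30, -31), 1940), 40) = Add(Add(-61, 1940), 40) = Add(1879, 40) = 1919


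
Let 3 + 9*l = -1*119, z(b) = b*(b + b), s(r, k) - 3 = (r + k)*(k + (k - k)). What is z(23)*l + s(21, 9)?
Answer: -126619/9 ≈ -14069.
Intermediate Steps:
s(r, k) = 3 + k*(k + r) (s(r, k) = 3 + (r + k)*(k + (k - k)) = 3 + (k + r)*(k + 0) = 3 + (k + r)*k = 3 + k*(k + r))
z(b) = 2*b² (z(b) = b*(2*b) = 2*b²)
l = -122/9 (l = -⅓ + (-1*119)/9 = -⅓ + (⅑)*(-119) = -⅓ - 119/9 = -122/9 ≈ -13.556)
z(23)*l + s(21, 9) = (2*23²)*(-122/9) + (3 + 9² + 9*21) = (2*529)*(-122/9) + (3 + 81 + 189) = 1058*(-122/9) + 273 = -129076/9 + 273 = -126619/9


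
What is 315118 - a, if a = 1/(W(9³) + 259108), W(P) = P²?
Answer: 249116219781/790549 ≈ 3.1512e+5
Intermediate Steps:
a = 1/790549 (a = 1/((9³)² + 259108) = 1/(729² + 259108) = 1/(531441 + 259108) = 1/790549 ≈ 1.2649e-6)
315118 - a = 315118 - 1*1/790549 = 315118 - 1/790549 = 249116219781/790549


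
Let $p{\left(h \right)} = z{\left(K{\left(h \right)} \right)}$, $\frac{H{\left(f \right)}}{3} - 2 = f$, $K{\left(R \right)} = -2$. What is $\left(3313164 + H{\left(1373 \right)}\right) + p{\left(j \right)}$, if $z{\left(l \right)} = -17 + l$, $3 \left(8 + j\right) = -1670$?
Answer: $3317270$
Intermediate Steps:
$j = - \frac{1694}{3}$ ($j = -8 + \frac{1}{3} \left(-1670\right) = -8 - \frac{1670}{3} = - \frac{1694}{3} \approx -564.67$)
$H{\left(f \right)} = 6 + 3 f$
$p{\left(h \right)} = -19$ ($p{\left(h \right)} = -17 - 2 = -19$)
$\left(3313164 + H{\left(1373 \right)}\right) + p{\left(j \right)} = \left(3313164 + \left(6 + 3 \cdot 1373\right)\right) - 19 = \left(3313164 + \left(6 + 4119\right)\right) - 19 = \left(3313164 + 4125\right) - 19 = 3317289 - 19 = 3317270$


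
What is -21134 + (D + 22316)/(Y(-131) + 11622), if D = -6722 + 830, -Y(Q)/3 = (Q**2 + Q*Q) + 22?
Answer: -965937682/45705 ≈ -21134.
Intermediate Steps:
Y(Q) = -66 - 6*Q**2 (Y(Q) = -3*((Q**2 + Q*Q) + 22) = -3*((Q**2 + Q**2) + 22) = -3*(2*Q**2 + 22) = -3*(22 + 2*Q**2) = -66 - 6*Q**2)
D = -5892
-21134 + (D + 22316)/(Y(-131) + 11622) = -21134 + (-5892 + 22316)/((-66 - 6*(-131)**2) + 11622) = -21134 + 16424/((-66 - 6*17161) + 11622) = -21134 + 16424/((-66 - 102966) + 11622) = -21134 + 16424/(-103032 + 11622) = -21134 + 16424/(-91410) = -21134 + 16424*(-1/91410) = -21134 - 8212/45705 = -965937682/45705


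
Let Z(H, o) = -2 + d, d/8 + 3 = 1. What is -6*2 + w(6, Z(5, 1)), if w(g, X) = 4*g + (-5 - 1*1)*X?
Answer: 120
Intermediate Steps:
d = -16 (d = -24 + 8*1 = -24 + 8 = -16)
Z(H, o) = -18 (Z(H, o) = -2 - 16 = -18)
w(g, X) = -6*X + 4*g (w(g, X) = 4*g + (-5 - 1)*X = 4*g - 6*X = -6*X + 4*g)
-6*2 + w(6, Z(5, 1)) = -6*2 + (-6*(-18) + 4*6) = -12 + (108 + 24) = -12 + 132 = 120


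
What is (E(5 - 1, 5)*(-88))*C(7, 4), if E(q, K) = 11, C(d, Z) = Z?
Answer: -3872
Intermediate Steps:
(E(5 - 1, 5)*(-88))*C(7, 4) = (11*(-88))*4 = -968*4 = -3872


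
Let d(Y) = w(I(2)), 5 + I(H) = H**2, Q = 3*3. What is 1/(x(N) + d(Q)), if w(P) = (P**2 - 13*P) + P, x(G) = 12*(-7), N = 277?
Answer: -1/71 ≈ -0.014085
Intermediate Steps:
x(G) = -84
Q = 9
I(H) = -5 + H**2
w(P) = P**2 - 12*P
d(Y) = 13 (d(Y) = (-5 + 2**2)*(-12 + (-5 + 2**2)) = (-5 + 4)*(-12 + (-5 + 4)) = -(-12 - 1) = -1*(-13) = 13)
1/(x(N) + d(Q)) = 1/(-84 + 13) = 1/(-71) = -1/71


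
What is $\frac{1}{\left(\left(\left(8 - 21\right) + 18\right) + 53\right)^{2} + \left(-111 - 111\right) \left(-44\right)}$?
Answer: $\frac{1}{13132} \approx 7.615 \cdot 10^{-5}$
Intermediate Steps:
$\frac{1}{\left(\left(\left(8 - 21\right) + 18\right) + 53\right)^{2} + \left(-111 - 111\right) \left(-44\right)} = \frac{1}{\left(\left(\left(8 - 21\right) + 18\right) + 53\right)^{2} - -9768} = \frac{1}{\left(\left(-13 + 18\right) + 53\right)^{2} + 9768} = \frac{1}{\left(5 + 53\right)^{2} + 9768} = \frac{1}{58^{2} + 9768} = \frac{1}{3364 + 9768} = \frac{1}{13132}$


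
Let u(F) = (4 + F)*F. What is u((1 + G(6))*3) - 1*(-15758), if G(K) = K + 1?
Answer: 16430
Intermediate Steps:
G(K) = 1 + K
u(F) = F*(4 + F)
u((1 + G(6))*3) - 1*(-15758) = ((1 + (1 + 6))*3)*(4 + (1 + (1 + 6))*3) - 1*(-15758) = ((1 + 7)*3)*(4 + (1 + 7)*3) + 15758 = (8*3)*(4 + 8*3) + 15758 = 24*(4 + 24) + 15758 = 24*28 + 15758 = 672 + 15758 = 16430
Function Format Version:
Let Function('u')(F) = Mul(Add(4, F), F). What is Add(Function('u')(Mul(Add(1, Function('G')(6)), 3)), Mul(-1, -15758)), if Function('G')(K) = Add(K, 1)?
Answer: 16430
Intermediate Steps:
Function('G')(K) = Add(1, K)
Function('u')(F) = Mul(F, Add(4, F))
Add(Function('u')(Mul(Add(1, Function('G')(6)), 3)), Mul(-1, -15758)) = Add(Mul(Mul(Add(1, Add(1, 6)), 3), Add(4, Mul(Add(1, Add(1, 6)), 3))), Mul(-1, -15758)) = Add(Mul(Mul(Add(1, 7), 3), Add(4, Mul(Add(1, 7), 3))), 15758) = Add(Mul(Mul(8, 3), Add(4, Mul(8, 3))), 15758) = Add(Mul(24, Add(4, 24)), 15758) = Add(Mul(24, 28), 15758) = Add(672, 15758) = 16430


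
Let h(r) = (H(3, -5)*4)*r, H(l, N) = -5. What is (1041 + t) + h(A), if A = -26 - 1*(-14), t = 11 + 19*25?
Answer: 1767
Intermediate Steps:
t = 486 (t = 11 + 475 = 486)
A = -12 (A = -26 + 14 = -12)
h(r) = -20*r (h(r) = (-5*4)*r = -20*r)
(1041 + t) + h(A) = (1041 + 486) - 20*(-12) = 1527 + 240 = 1767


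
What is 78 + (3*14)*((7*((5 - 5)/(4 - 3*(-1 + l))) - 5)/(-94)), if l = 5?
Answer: 3771/47 ≈ 80.234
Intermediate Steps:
78 + (3*14)*((7*((5 - 5)/(4 - 3*(-1 + l))) - 5)/(-94)) = 78 + (3*14)*((7*((5 - 5)/(4 - 3*(-1 + 5))) - 5)/(-94)) = 78 + 42*((7*(0/(4 - 3*4)) - 5)*(-1/94)) = 78 + 42*((7*(0/(4 - 12)) - 5)*(-1/94)) = 78 + 42*((7*(0/(-8)) - 5)*(-1/94)) = 78 + 42*((7*(0*(-⅛)) - 5)*(-1/94)) = 78 + 42*((7*0 - 5)*(-1/94)) = 78 + 42*((0 - 5)*(-1/94)) = 78 + 42*(-5*(-1/94)) = 78 + 42*(5/94) = 78 + 105/47 = 3771/47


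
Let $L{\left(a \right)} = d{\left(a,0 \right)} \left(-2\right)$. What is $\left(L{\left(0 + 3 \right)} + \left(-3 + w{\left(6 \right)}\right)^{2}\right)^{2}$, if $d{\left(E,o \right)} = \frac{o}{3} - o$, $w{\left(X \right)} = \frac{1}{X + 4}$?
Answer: $\frac{707281}{10000} \approx 70.728$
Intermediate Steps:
$w{\left(X \right)} = \frac{1}{4 + X}$
$d{\left(E,o \right)} = - \frac{2 o}{3}$ ($d{\left(E,o \right)} = o \frac{1}{3} - o = \frac{o}{3} - o = - \frac{2 o}{3}$)
$L{\left(a \right)} = 0$ ($L{\left(a \right)} = \left(- \frac{2}{3}\right) 0 \left(-2\right) = 0 \left(-2\right) = 0$)
$\left(L{\left(0 + 3 \right)} + \left(-3 + w{\left(6 \right)}\right)^{2}\right)^{2} = \left(0 + \left(-3 + \frac{1}{4 + 6}\right)^{2}\right)^{2} = \left(0 + \left(-3 + \frac{1}{10}\right)^{2}\right)^{2} = \left(0 + \left(- \frac{29}{10}\right)^{2}\right)^{2} = \left(0 + \frac{841}{100}\right)^{2} = \left(\frac{841}{100}\right)^{2} = \frac{707281}{10000}$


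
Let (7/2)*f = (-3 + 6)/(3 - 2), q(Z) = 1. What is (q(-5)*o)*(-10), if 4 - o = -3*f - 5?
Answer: -810/7 ≈ -115.71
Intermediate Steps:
f = 6/7 (f = 2*((-3 + 6)/(3 - 2))/7 = 2*(3/1)/7 = 2*(3*1)/7 = (2/7)*3 = 6/7 ≈ 0.85714)
o = 81/7 (o = 4 - (-3*6/7 - 5) = 4 - (-18/7 - 5) = 4 - 1*(-53/7) = 4 + 53/7 = 81/7 ≈ 11.571)
(q(-5)*o)*(-10) = (1*(81/7))*(-10) = (81/7)*(-10) = -810/7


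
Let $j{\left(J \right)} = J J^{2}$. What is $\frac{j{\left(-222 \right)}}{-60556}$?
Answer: $\frac{2735262}{15139} \approx 180.68$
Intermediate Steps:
$j{\left(J \right)} = J^{3}$
$\frac{j{\left(-222 \right)}}{-60556} = \frac{\left(-222\right)^{3}}{-60556} = \left(-10941048\right) \left(- \frac{1}{60556}\right) = \frac{2735262}{15139}$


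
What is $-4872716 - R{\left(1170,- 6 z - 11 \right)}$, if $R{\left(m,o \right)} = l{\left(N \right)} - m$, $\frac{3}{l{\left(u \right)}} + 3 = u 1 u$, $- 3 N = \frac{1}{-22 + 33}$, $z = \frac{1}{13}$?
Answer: $- \frac{15910465969}{3266} \approx -4.8715 \cdot 10^{6}$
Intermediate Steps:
$z = \frac{1}{13} \approx 0.076923$
$N = - \frac{1}{33}$ ($N = - \frac{1}{3 \left(-22 + 33\right)} = - \frac{1}{3 \cdot 11} = \left(- \frac{1}{3}\right) \frac{1}{11} = - \frac{1}{33} \approx -0.030303$)
$l{\left(u \right)} = \frac{3}{-3 + u^{2}}$ ($l{\left(u \right)} = \frac{3}{-3 + u 1 u} = \frac{3}{-3 + u u} = \frac{3}{-3 + u^{2}}$)
$R{\left(m,o \right)} = - \frac{3267}{3266} - m$ ($R{\left(m,o \right)} = \frac{3}{-3 + \left(- \frac{1}{33}\right)^{2}} - m = \frac{3}{-3 + \frac{1}{1089}} - m = \frac{3}{- \frac{3266}{1089}} - m = 3 \left(- \frac{1089}{3266}\right) - m = - \frac{3267}{3266} - m$)
$-4872716 - R{\left(1170,- 6 z - 11 \right)} = -4872716 - \left(- \frac{3267}{3266} - 1170\right) = -4872716 - - \frac{3824487}{3266} = -4872716 + \frac{3824487}{3266} = - \frac{15910465969}{3266}$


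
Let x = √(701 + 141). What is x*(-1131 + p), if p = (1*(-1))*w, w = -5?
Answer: -1126*√842 ≈ -32673.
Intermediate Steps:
x = √842 ≈ 29.017
p = 5 (p = (1*(-1))*(-5) = -1*(-5) = 5)
x*(-1131 + p) = √842*(-1131 + 5) = √842*(-1126) = -1126*√842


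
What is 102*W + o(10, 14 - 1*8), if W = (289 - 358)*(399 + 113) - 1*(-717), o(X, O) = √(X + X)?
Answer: -3530322 + 2*√5 ≈ -3.5303e+6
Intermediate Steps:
o(X, O) = √2*√X (o(X, O) = √(2*X) = √2*√X)
W = -34611 (W = -69*512 + 717 = -35328 + 717 = -34611)
102*W + o(10, 14 - 1*8) = 102*(-34611) + √2*√10 = -3530322 + 2*√5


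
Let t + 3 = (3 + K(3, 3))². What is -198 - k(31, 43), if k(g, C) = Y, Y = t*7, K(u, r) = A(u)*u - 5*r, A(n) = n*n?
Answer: -1752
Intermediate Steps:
A(n) = n²
K(u, r) = u³ - 5*r (K(u, r) = u²*u - 5*r = u³ - 5*r)
t = 222 (t = -3 + (3 + (3³ - 5*3))² = -3 + (3 + (27 - 15))² = -3 + (3 + 12)² = -3 + 15² = -3 + 225 = 222)
Y = 1554 (Y = 222*7 = 1554)
k(g, C) = 1554
-198 - k(31, 43) = -198 - 1*1554 = -198 - 1554 = -1752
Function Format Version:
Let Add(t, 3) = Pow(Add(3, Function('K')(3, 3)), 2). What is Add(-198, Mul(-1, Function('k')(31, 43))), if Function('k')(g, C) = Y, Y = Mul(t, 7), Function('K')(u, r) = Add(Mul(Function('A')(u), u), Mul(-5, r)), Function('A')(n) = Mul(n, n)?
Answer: -1752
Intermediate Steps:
Function('A')(n) = Pow(n, 2)
Function('K')(u, r) = Add(Pow(u, 3), Mul(-5, r)) (Function('K')(u, r) = Add(Mul(Pow(u, 2), u), Mul(-5, r)) = Add(Pow(u, 3), Mul(-5, r)))
t = 222 (t = Add(-3, Pow(Add(3, Add(Pow(3, 3), Mul(-5, 3))), 2)) = Add(-3, Pow(Add(3, Add(27, -15)), 2)) = Add(-3, Pow(Add(3, 12), 2)) = Add(-3, Pow(15, 2)) = Add(-3, 225) = 222)
Y = 1554 (Y = Mul(222, 7) = 1554)
Function('k')(g, C) = 1554
Add(-198, Mul(-1, Function('k')(31, 43))) = Add(-198, Mul(-1, 1554)) = Add(-198, -1554) = -1752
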